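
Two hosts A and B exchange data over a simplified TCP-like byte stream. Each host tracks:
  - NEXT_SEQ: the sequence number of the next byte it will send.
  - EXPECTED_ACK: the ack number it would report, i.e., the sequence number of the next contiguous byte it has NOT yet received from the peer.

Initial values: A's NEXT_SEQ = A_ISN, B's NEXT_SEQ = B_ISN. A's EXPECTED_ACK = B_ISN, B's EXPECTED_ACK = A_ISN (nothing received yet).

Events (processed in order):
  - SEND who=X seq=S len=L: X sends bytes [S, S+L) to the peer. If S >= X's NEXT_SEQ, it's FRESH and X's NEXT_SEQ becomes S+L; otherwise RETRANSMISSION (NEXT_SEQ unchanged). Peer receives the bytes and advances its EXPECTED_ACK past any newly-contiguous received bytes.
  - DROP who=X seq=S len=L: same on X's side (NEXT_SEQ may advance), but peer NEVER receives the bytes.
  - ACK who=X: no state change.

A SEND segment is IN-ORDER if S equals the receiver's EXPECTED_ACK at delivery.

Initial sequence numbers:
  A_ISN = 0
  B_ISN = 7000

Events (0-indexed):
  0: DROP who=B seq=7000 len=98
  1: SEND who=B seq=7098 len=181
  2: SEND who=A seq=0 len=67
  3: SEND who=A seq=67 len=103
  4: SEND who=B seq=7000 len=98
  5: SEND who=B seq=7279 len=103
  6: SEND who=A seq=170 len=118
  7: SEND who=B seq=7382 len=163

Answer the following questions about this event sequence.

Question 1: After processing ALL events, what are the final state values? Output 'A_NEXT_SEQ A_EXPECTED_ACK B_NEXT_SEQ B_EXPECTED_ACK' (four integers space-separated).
Answer: 288 7545 7545 288

Derivation:
After event 0: A_seq=0 A_ack=7000 B_seq=7098 B_ack=0
After event 1: A_seq=0 A_ack=7000 B_seq=7279 B_ack=0
After event 2: A_seq=67 A_ack=7000 B_seq=7279 B_ack=67
After event 3: A_seq=170 A_ack=7000 B_seq=7279 B_ack=170
After event 4: A_seq=170 A_ack=7279 B_seq=7279 B_ack=170
After event 5: A_seq=170 A_ack=7382 B_seq=7382 B_ack=170
After event 6: A_seq=288 A_ack=7382 B_seq=7382 B_ack=288
After event 7: A_seq=288 A_ack=7545 B_seq=7545 B_ack=288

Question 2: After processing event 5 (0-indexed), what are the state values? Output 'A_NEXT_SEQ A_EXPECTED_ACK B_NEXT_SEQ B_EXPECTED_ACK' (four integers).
After event 0: A_seq=0 A_ack=7000 B_seq=7098 B_ack=0
After event 1: A_seq=0 A_ack=7000 B_seq=7279 B_ack=0
After event 2: A_seq=67 A_ack=7000 B_seq=7279 B_ack=67
After event 3: A_seq=170 A_ack=7000 B_seq=7279 B_ack=170
After event 4: A_seq=170 A_ack=7279 B_seq=7279 B_ack=170
After event 5: A_seq=170 A_ack=7382 B_seq=7382 B_ack=170

170 7382 7382 170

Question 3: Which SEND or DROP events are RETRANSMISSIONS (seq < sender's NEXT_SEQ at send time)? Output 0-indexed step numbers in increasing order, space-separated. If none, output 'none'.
Step 0: DROP seq=7000 -> fresh
Step 1: SEND seq=7098 -> fresh
Step 2: SEND seq=0 -> fresh
Step 3: SEND seq=67 -> fresh
Step 4: SEND seq=7000 -> retransmit
Step 5: SEND seq=7279 -> fresh
Step 6: SEND seq=170 -> fresh
Step 7: SEND seq=7382 -> fresh

Answer: 4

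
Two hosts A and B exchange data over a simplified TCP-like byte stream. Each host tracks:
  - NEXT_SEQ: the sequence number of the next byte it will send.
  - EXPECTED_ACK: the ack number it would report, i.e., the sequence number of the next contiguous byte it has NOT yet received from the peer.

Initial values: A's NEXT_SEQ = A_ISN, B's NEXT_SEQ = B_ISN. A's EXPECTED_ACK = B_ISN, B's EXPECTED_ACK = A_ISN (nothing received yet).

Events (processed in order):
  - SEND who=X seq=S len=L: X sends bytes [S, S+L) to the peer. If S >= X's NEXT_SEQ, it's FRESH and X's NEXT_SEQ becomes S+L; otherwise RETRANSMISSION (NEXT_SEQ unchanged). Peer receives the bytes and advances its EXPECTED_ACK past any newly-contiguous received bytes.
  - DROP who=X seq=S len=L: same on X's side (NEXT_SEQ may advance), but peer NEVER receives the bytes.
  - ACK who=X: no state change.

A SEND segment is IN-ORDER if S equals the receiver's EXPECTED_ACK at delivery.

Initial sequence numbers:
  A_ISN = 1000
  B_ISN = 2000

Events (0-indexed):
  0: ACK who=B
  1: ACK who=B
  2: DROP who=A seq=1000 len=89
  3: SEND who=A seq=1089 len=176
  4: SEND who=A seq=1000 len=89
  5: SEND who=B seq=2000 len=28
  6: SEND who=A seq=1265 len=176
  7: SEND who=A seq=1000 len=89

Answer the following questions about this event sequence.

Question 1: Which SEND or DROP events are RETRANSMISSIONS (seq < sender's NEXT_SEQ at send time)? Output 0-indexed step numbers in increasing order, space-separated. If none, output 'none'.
Step 2: DROP seq=1000 -> fresh
Step 3: SEND seq=1089 -> fresh
Step 4: SEND seq=1000 -> retransmit
Step 5: SEND seq=2000 -> fresh
Step 6: SEND seq=1265 -> fresh
Step 7: SEND seq=1000 -> retransmit

Answer: 4 7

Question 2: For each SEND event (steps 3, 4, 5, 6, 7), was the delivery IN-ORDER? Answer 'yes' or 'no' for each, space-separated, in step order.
Answer: no yes yes yes no

Derivation:
Step 3: SEND seq=1089 -> out-of-order
Step 4: SEND seq=1000 -> in-order
Step 5: SEND seq=2000 -> in-order
Step 6: SEND seq=1265 -> in-order
Step 7: SEND seq=1000 -> out-of-order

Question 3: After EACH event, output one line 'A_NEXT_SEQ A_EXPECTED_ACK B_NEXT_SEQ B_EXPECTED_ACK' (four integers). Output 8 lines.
1000 2000 2000 1000
1000 2000 2000 1000
1089 2000 2000 1000
1265 2000 2000 1000
1265 2000 2000 1265
1265 2028 2028 1265
1441 2028 2028 1441
1441 2028 2028 1441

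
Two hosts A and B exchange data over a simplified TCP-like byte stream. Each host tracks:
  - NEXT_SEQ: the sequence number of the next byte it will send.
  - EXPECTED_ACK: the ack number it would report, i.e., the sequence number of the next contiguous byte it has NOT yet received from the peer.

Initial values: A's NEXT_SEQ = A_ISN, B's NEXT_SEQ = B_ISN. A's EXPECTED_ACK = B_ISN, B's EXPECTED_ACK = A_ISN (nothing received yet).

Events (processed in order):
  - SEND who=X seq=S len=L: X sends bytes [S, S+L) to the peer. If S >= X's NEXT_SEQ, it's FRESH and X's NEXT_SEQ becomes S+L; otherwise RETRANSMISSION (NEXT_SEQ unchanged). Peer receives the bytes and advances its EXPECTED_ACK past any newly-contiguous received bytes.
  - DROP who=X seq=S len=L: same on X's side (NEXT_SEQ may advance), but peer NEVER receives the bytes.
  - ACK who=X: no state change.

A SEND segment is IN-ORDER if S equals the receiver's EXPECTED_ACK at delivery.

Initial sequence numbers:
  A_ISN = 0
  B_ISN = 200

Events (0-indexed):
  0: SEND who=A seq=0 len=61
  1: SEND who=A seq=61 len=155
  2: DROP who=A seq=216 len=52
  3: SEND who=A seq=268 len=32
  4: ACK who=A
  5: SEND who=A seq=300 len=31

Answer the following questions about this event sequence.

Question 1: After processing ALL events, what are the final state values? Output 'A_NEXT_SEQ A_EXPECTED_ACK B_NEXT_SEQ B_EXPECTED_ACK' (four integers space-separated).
Answer: 331 200 200 216

Derivation:
After event 0: A_seq=61 A_ack=200 B_seq=200 B_ack=61
After event 1: A_seq=216 A_ack=200 B_seq=200 B_ack=216
After event 2: A_seq=268 A_ack=200 B_seq=200 B_ack=216
After event 3: A_seq=300 A_ack=200 B_seq=200 B_ack=216
After event 4: A_seq=300 A_ack=200 B_seq=200 B_ack=216
After event 5: A_seq=331 A_ack=200 B_seq=200 B_ack=216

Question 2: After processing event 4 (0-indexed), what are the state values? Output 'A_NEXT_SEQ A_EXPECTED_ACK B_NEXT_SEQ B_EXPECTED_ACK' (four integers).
After event 0: A_seq=61 A_ack=200 B_seq=200 B_ack=61
After event 1: A_seq=216 A_ack=200 B_seq=200 B_ack=216
After event 2: A_seq=268 A_ack=200 B_seq=200 B_ack=216
After event 3: A_seq=300 A_ack=200 B_seq=200 B_ack=216
After event 4: A_seq=300 A_ack=200 B_seq=200 B_ack=216

300 200 200 216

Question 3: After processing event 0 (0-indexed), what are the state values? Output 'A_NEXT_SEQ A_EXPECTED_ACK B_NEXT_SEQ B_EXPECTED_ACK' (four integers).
After event 0: A_seq=61 A_ack=200 B_seq=200 B_ack=61

61 200 200 61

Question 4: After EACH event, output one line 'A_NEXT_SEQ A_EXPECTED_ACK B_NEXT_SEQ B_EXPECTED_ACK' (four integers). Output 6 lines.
61 200 200 61
216 200 200 216
268 200 200 216
300 200 200 216
300 200 200 216
331 200 200 216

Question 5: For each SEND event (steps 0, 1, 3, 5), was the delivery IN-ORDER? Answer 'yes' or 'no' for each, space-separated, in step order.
Answer: yes yes no no

Derivation:
Step 0: SEND seq=0 -> in-order
Step 1: SEND seq=61 -> in-order
Step 3: SEND seq=268 -> out-of-order
Step 5: SEND seq=300 -> out-of-order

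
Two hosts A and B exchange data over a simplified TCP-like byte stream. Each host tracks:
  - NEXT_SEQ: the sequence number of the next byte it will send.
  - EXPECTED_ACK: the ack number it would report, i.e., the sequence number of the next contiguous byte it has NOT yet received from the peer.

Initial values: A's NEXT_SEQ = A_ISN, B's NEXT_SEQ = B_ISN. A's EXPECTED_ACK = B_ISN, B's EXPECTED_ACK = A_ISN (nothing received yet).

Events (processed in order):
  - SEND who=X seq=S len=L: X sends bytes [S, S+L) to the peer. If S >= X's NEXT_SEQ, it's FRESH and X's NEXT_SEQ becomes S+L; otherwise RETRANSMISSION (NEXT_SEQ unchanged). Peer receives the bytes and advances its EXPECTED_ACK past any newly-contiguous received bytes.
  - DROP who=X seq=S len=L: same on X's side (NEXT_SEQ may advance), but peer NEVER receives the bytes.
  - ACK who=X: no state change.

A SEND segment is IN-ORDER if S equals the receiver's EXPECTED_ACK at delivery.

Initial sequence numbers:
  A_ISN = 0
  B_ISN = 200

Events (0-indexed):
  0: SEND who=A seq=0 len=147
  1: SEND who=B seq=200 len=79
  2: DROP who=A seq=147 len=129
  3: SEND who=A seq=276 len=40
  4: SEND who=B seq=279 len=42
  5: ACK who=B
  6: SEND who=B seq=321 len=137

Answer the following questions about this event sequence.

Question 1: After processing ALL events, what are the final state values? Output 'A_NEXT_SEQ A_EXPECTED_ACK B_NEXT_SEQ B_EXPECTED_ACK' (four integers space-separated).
Answer: 316 458 458 147

Derivation:
After event 0: A_seq=147 A_ack=200 B_seq=200 B_ack=147
After event 1: A_seq=147 A_ack=279 B_seq=279 B_ack=147
After event 2: A_seq=276 A_ack=279 B_seq=279 B_ack=147
After event 3: A_seq=316 A_ack=279 B_seq=279 B_ack=147
After event 4: A_seq=316 A_ack=321 B_seq=321 B_ack=147
After event 5: A_seq=316 A_ack=321 B_seq=321 B_ack=147
After event 6: A_seq=316 A_ack=458 B_seq=458 B_ack=147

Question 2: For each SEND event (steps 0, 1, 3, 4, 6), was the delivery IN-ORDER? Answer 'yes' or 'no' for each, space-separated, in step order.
Step 0: SEND seq=0 -> in-order
Step 1: SEND seq=200 -> in-order
Step 3: SEND seq=276 -> out-of-order
Step 4: SEND seq=279 -> in-order
Step 6: SEND seq=321 -> in-order

Answer: yes yes no yes yes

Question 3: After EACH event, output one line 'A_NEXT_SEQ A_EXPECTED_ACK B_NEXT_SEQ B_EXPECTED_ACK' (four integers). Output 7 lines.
147 200 200 147
147 279 279 147
276 279 279 147
316 279 279 147
316 321 321 147
316 321 321 147
316 458 458 147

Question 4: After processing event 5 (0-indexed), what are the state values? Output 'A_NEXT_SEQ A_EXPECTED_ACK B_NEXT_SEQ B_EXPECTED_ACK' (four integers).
After event 0: A_seq=147 A_ack=200 B_seq=200 B_ack=147
After event 1: A_seq=147 A_ack=279 B_seq=279 B_ack=147
After event 2: A_seq=276 A_ack=279 B_seq=279 B_ack=147
After event 3: A_seq=316 A_ack=279 B_seq=279 B_ack=147
After event 4: A_seq=316 A_ack=321 B_seq=321 B_ack=147
After event 5: A_seq=316 A_ack=321 B_seq=321 B_ack=147

316 321 321 147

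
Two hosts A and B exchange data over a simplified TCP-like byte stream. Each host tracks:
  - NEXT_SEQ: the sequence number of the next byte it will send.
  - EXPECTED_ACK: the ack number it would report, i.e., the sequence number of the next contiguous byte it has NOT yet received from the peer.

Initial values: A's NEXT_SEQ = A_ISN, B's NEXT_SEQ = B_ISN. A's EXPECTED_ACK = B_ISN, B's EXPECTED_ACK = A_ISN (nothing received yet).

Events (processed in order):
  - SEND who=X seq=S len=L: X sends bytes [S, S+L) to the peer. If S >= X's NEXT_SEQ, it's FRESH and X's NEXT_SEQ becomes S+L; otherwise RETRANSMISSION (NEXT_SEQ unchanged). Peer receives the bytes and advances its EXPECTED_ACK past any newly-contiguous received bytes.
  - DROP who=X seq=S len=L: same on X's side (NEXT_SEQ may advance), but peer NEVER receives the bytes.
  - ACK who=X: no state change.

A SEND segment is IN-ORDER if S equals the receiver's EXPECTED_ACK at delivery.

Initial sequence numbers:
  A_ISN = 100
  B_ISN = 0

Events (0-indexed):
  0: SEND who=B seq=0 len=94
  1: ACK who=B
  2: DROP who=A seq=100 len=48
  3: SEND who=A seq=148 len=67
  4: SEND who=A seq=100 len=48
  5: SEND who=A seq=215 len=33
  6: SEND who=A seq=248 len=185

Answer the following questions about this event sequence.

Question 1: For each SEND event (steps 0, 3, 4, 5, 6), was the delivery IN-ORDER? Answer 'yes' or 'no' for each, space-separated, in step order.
Answer: yes no yes yes yes

Derivation:
Step 0: SEND seq=0 -> in-order
Step 3: SEND seq=148 -> out-of-order
Step 4: SEND seq=100 -> in-order
Step 5: SEND seq=215 -> in-order
Step 6: SEND seq=248 -> in-order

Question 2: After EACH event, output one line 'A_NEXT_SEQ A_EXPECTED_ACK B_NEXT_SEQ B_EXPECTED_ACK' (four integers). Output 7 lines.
100 94 94 100
100 94 94 100
148 94 94 100
215 94 94 100
215 94 94 215
248 94 94 248
433 94 94 433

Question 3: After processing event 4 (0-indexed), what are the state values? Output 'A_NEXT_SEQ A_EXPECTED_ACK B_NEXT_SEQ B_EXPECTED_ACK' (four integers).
After event 0: A_seq=100 A_ack=94 B_seq=94 B_ack=100
After event 1: A_seq=100 A_ack=94 B_seq=94 B_ack=100
After event 2: A_seq=148 A_ack=94 B_seq=94 B_ack=100
After event 3: A_seq=215 A_ack=94 B_seq=94 B_ack=100
After event 4: A_seq=215 A_ack=94 B_seq=94 B_ack=215

215 94 94 215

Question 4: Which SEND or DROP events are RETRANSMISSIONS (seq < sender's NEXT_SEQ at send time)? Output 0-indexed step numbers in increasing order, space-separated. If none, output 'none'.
Step 0: SEND seq=0 -> fresh
Step 2: DROP seq=100 -> fresh
Step 3: SEND seq=148 -> fresh
Step 4: SEND seq=100 -> retransmit
Step 5: SEND seq=215 -> fresh
Step 6: SEND seq=248 -> fresh

Answer: 4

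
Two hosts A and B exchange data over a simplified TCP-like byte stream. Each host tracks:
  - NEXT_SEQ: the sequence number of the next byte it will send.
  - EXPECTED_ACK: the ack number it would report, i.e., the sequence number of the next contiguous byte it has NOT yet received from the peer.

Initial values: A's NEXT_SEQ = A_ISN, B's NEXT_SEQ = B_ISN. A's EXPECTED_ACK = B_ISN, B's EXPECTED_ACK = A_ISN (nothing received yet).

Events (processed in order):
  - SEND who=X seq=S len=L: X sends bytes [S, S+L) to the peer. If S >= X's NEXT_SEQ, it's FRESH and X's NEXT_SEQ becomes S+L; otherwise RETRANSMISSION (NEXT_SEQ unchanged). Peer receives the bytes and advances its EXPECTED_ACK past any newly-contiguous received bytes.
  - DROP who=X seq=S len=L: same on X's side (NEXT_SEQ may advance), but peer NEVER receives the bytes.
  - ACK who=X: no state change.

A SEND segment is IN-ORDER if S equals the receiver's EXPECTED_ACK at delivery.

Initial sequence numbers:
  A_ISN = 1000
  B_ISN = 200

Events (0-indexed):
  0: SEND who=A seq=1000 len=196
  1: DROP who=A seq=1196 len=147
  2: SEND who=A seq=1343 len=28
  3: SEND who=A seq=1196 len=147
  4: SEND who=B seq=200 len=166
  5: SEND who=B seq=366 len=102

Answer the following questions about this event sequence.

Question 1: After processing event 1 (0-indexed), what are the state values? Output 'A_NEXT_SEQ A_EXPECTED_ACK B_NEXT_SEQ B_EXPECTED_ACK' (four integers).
After event 0: A_seq=1196 A_ack=200 B_seq=200 B_ack=1196
After event 1: A_seq=1343 A_ack=200 B_seq=200 B_ack=1196

1343 200 200 1196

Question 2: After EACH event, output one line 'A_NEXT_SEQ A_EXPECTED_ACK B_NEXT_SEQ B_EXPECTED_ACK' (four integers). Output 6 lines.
1196 200 200 1196
1343 200 200 1196
1371 200 200 1196
1371 200 200 1371
1371 366 366 1371
1371 468 468 1371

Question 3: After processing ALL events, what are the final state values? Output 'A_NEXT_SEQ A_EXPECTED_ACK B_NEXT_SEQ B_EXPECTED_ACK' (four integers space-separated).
After event 0: A_seq=1196 A_ack=200 B_seq=200 B_ack=1196
After event 1: A_seq=1343 A_ack=200 B_seq=200 B_ack=1196
After event 2: A_seq=1371 A_ack=200 B_seq=200 B_ack=1196
After event 3: A_seq=1371 A_ack=200 B_seq=200 B_ack=1371
After event 4: A_seq=1371 A_ack=366 B_seq=366 B_ack=1371
After event 5: A_seq=1371 A_ack=468 B_seq=468 B_ack=1371

Answer: 1371 468 468 1371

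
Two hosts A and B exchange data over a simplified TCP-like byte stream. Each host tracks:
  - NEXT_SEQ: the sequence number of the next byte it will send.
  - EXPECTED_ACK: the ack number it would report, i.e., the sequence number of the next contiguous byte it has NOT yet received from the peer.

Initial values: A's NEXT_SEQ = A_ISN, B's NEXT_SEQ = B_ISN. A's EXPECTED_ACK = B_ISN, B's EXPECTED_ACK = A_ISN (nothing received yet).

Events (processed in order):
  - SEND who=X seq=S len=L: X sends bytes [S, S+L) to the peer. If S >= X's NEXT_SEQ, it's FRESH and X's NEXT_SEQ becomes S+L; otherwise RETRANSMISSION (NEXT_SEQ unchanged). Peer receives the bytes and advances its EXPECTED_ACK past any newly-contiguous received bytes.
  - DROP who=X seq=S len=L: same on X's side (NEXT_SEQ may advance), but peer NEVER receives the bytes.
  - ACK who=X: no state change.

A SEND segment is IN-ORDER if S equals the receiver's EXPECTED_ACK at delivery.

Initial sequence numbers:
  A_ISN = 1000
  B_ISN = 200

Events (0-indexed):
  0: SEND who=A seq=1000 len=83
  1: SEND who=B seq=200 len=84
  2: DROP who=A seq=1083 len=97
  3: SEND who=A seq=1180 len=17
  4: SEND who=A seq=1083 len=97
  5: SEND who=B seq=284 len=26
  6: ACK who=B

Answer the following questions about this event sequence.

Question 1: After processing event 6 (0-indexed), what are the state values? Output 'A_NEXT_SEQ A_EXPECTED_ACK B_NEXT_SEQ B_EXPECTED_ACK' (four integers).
After event 0: A_seq=1083 A_ack=200 B_seq=200 B_ack=1083
After event 1: A_seq=1083 A_ack=284 B_seq=284 B_ack=1083
After event 2: A_seq=1180 A_ack=284 B_seq=284 B_ack=1083
After event 3: A_seq=1197 A_ack=284 B_seq=284 B_ack=1083
After event 4: A_seq=1197 A_ack=284 B_seq=284 B_ack=1197
After event 5: A_seq=1197 A_ack=310 B_seq=310 B_ack=1197
After event 6: A_seq=1197 A_ack=310 B_seq=310 B_ack=1197

1197 310 310 1197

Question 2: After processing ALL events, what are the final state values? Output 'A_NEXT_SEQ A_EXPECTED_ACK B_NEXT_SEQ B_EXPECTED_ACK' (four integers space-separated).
After event 0: A_seq=1083 A_ack=200 B_seq=200 B_ack=1083
After event 1: A_seq=1083 A_ack=284 B_seq=284 B_ack=1083
After event 2: A_seq=1180 A_ack=284 B_seq=284 B_ack=1083
After event 3: A_seq=1197 A_ack=284 B_seq=284 B_ack=1083
After event 4: A_seq=1197 A_ack=284 B_seq=284 B_ack=1197
After event 5: A_seq=1197 A_ack=310 B_seq=310 B_ack=1197
After event 6: A_seq=1197 A_ack=310 B_seq=310 B_ack=1197

Answer: 1197 310 310 1197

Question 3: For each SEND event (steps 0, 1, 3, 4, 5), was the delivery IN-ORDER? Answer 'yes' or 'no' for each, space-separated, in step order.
Answer: yes yes no yes yes

Derivation:
Step 0: SEND seq=1000 -> in-order
Step 1: SEND seq=200 -> in-order
Step 3: SEND seq=1180 -> out-of-order
Step 4: SEND seq=1083 -> in-order
Step 5: SEND seq=284 -> in-order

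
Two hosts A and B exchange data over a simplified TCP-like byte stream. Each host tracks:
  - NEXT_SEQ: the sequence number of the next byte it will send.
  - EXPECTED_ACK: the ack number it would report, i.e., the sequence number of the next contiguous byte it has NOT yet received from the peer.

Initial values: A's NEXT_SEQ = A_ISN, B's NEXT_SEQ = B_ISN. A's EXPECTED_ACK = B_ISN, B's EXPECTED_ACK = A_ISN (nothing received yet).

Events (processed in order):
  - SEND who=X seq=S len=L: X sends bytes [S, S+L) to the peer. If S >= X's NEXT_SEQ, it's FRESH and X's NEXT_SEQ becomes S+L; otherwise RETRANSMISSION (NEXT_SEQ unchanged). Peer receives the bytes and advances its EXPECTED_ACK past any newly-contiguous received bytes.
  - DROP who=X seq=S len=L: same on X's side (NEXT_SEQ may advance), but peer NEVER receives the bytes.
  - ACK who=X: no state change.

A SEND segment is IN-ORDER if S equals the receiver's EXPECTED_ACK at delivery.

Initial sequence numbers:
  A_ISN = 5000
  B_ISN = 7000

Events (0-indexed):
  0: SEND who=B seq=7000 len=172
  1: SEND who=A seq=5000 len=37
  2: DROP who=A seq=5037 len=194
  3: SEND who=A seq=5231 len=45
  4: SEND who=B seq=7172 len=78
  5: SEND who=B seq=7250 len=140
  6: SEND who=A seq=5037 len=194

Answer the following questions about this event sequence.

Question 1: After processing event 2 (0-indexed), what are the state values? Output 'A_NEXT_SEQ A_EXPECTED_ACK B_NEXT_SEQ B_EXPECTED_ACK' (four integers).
After event 0: A_seq=5000 A_ack=7172 B_seq=7172 B_ack=5000
After event 1: A_seq=5037 A_ack=7172 B_seq=7172 B_ack=5037
After event 2: A_seq=5231 A_ack=7172 B_seq=7172 B_ack=5037

5231 7172 7172 5037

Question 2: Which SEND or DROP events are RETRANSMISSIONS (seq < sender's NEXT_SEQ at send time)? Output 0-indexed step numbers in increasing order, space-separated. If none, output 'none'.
Step 0: SEND seq=7000 -> fresh
Step 1: SEND seq=5000 -> fresh
Step 2: DROP seq=5037 -> fresh
Step 3: SEND seq=5231 -> fresh
Step 4: SEND seq=7172 -> fresh
Step 5: SEND seq=7250 -> fresh
Step 6: SEND seq=5037 -> retransmit

Answer: 6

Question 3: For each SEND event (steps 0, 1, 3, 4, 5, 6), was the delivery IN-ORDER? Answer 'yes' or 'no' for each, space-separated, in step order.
Step 0: SEND seq=7000 -> in-order
Step 1: SEND seq=5000 -> in-order
Step 3: SEND seq=5231 -> out-of-order
Step 4: SEND seq=7172 -> in-order
Step 5: SEND seq=7250 -> in-order
Step 6: SEND seq=5037 -> in-order

Answer: yes yes no yes yes yes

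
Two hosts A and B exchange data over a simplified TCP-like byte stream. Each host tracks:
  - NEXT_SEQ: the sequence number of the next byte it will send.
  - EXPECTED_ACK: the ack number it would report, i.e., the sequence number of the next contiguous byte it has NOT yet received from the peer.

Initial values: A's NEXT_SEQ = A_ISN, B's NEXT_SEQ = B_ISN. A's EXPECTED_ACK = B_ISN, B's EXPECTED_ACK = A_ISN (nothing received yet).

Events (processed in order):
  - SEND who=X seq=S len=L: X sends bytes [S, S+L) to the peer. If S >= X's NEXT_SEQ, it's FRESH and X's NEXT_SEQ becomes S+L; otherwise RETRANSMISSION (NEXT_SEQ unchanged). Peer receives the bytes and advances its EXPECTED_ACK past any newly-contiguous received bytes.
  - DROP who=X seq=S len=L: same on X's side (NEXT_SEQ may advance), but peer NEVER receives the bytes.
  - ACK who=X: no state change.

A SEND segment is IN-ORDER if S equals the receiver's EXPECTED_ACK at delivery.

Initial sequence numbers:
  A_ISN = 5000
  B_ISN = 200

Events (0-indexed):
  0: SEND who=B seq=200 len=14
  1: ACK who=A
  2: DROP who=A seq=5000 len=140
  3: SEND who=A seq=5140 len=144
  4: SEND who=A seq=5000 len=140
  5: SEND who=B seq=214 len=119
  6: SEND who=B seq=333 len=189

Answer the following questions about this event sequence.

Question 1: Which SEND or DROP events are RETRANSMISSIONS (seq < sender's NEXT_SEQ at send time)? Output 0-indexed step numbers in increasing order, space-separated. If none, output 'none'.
Step 0: SEND seq=200 -> fresh
Step 2: DROP seq=5000 -> fresh
Step 3: SEND seq=5140 -> fresh
Step 4: SEND seq=5000 -> retransmit
Step 5: SEND seq=214 -> fresh
Step 6: SEND seq=333 -> fresh

Answer: 4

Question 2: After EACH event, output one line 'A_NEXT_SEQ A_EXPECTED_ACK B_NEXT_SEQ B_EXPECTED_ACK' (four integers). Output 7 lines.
5000 214 214 5000
5000 214 214 5000
5140 214 214 5000
5284 214 214 5000
5284 214 214 5284
5284 333 333 5284
5284 522 522 5284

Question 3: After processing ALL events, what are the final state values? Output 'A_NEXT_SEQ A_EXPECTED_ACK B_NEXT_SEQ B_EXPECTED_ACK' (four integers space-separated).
Answer: 5284 522 522 5284

Derivation:
After event 0: A_seq=5000 A_ack=214 B_seq=214 B_ack=5000
After event 1: A_seq=5000 A_ack=214 B_seq=214 B_ack=5000
After event 2: A_seq=5140 A_ack=214 B_seq=214 B_ack=5000
After event 3: A_seq=5284 A_ack=214 B_seq=214 B_ack=5000
After event 4: A_seq=5284 A_ack=214 B_seq=214 B_ack=5284
After event 5: A_seq=5284 A_ack=333 B_seq=333 B_ack=5284
After event 6: A_seq=5284 A_ack=522 B_seq=522 B_ack=5284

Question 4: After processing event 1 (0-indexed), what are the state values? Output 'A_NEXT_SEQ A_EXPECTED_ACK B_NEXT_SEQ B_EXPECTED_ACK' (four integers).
After event 0: A_seq=5000 A_ack=214 B_seq=214 B_ack=5000
After event 1: A_seq=5000 A_ack=214 B_seq=214 B_ack=5000

5000 214 214 5000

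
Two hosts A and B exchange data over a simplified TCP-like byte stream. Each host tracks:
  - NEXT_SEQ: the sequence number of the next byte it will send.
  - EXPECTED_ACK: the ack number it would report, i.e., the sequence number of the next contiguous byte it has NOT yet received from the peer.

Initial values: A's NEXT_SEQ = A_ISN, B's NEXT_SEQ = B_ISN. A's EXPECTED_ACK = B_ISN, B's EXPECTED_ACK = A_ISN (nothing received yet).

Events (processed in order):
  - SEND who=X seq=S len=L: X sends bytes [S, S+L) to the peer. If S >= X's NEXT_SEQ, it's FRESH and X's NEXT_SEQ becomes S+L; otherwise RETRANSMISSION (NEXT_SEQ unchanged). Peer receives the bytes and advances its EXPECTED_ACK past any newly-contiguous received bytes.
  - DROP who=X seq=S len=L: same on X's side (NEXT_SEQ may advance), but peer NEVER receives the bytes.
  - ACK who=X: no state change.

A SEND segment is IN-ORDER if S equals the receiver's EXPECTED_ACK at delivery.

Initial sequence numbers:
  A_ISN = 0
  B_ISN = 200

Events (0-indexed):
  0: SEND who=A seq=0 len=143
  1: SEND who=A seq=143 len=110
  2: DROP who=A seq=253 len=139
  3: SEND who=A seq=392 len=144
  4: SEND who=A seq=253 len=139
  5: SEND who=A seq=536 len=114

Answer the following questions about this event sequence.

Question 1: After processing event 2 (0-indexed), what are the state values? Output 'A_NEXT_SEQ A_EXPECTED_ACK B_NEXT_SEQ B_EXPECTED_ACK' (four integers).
After event 0: A_seq=143 A_ack=200 B_seq=200 B_ack=143
After event 1: A_seq=253 A_ack=200 B_seq=200 B_ack=253
After event 2: A_seq=392 A_ack=200 B_seq=200 B_ack=253

392 200 200 253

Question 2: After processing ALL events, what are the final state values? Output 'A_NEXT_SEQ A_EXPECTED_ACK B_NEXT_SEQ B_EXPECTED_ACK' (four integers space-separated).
Answer: 650 200 200 650

Derivation:
After event 0: A_seq=143 A_ack=200 B_seq=200 B_ack=143
After event 1: A_seq=253 A_ack=200 B_seq=200 B_ack=253
After event 2: A_seq=392 A_ack=200 B_seq=200 B_ack=253
After event 3: A_seq=536 A_ack=200 B_seq=200 B_ack=253
After event 4: A_seq=536 A_ack=200 B_seq=200 B_ack=536
After event 5: A_seq=650 A_ack=200 B_seq=200 B_ack=650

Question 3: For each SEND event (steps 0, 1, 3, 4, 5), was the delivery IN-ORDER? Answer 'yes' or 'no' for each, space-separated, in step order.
Answer: yes yes no yes yes

Derivation:
Step 0: SEND seq=0 -> in-order
Step 1: SEND seq=143 -> in-order
Step 3: SEND seq=392 -> out-of-order
Step 4: SEND seq=253 -> in-order
Step 5: SEND seq=536 -> in-order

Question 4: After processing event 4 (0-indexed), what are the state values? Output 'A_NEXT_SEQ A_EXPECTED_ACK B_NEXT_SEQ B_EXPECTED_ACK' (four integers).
After event 0: A_seq=143 A_ack=200 B_seq=200 B_ack=143
After event 1: A_seq=253 A_ack=200 B_seq=200 B_ack=253
After event 2: A_seq=392 A_ack=200 B_seq=200 B_ack=253
After event 3: A_seq=536 A_ack=200 B_seq=200 B_ack=253
After event 4: A_seq=536 A_ack=200 B_seq=200 B_ack=536

536 200 200 536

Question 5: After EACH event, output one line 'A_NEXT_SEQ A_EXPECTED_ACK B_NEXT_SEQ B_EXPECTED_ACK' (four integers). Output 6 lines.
143 200 200 143
253 200 200 253
392 200 200 253
536 200 200 253
536 200 200 536
650 200 200 650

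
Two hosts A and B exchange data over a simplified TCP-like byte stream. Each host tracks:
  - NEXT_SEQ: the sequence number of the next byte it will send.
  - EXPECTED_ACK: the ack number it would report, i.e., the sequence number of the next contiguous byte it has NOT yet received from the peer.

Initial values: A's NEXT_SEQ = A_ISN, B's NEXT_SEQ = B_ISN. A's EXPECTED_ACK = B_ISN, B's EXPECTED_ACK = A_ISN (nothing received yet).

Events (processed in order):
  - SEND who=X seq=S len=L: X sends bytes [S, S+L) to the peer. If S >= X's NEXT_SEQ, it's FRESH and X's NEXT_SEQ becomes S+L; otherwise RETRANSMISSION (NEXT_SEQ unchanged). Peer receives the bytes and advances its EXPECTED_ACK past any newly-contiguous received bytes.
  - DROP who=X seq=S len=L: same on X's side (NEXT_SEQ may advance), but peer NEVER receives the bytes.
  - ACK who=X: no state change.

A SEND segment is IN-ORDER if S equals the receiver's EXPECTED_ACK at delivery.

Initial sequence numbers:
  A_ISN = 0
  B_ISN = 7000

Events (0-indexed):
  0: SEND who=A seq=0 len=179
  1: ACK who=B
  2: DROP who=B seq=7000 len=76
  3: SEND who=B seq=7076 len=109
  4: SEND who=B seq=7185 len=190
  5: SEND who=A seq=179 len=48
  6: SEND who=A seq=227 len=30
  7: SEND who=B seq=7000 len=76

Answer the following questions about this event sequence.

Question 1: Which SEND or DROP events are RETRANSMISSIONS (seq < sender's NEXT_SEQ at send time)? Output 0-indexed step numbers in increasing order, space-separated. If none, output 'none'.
Step 0: SEND seq=0 -> fresh
Step 2: DROP seq=7000 -> fresh
Step 3: SEND seq=7076 -> fresh
Step 4: SEND seq=7185 -> fresh
Step 5: SEND seq=179 -> fresh
Step 6: SEND seq=227 -> fresh
Step 7: SEND seq=7000 -> retransmit

Answer: 7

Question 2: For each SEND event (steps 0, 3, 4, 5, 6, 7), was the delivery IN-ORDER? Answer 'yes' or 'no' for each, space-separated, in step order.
Answer: yes no no yes yes yes

Derivation:
Step 0: SEND seq=0 -> in-order
Step 3: SEND seq=7076 -> out-of-order
Step 4: SEND seq=7185 -> out-of-order
Step 5: SEND seq=179 -> in-order
Step 6: SEND seq=227 -> in-order
Step 7: SEND seq=7000 -> in-order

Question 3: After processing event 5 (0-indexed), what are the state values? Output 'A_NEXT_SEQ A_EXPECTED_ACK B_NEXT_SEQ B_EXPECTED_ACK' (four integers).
After event 0: A_seq=179 A_ack=7000 B_seq=7000 B_ack=179
After event 1: A_seq=179 A_ack=7000 B_seq=7000 B_ack=179
After event 2: A_seq=179 A_ack=7000 B_seq=7076 B_ack=179
After event 3: A_seq=179 A_ack=7000 B_seq=7185 B_ack=179
After event 4: A_seq=179 A_ack=7000 B_seq=7375 B_ack=179
After event 5: A_seq=227 A_ack=7000 B_seq=7375 B_ack=227

227 7000 7375 227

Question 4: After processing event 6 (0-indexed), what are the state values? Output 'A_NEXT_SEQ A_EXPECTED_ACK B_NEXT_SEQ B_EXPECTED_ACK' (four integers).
After event 0: A_seq=179 A_ack=7000 B_seq=7000 B_ack=179
After event 1: A_seq=179 A_ack=7000 B_seq=7000 B_ack=179
After event 2: A_seq=179 A_ack=7000 B_seq=7076 B_ack=179
After event 3: A_seq=179 A_ack=7000 B_seq=7185 B_ack=179
After event 4: A_seq=179 A_ack=7000 B_seq=7375 B_ack=179
After event 5: A_seq=227 A_ack=7000 B_seq=7375 B_ack=227
After event 6: A_seq=257 A_ack=7000 B_seq=7375 B_ack=257

257 7000 7375 257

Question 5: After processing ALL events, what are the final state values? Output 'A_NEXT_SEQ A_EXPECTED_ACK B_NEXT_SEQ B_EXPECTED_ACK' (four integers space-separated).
After event 0: A_seq=179 A_ack=7000 B_seq=7000 B_ack=179
After event 1: A_seq=179 A_ack=7000 B_seq=7000 B_ack=179
After event 2: A_seq=179 A_ack=7000 B_seq=7076 B_ack=179
After event 3: A_seq=179 A_ack=7000 B_seq=7185 B_ack=179
After event 4: A_seq=179 A_ack=7000 B_seq=7375 B_ack=179
After event 5: A_seq=227 A_ack=7000 B_seq=7375 B_ack=227
After event 6: A_seq=257 A_ack=7000 B_seq=7375 B_ack=257
After event 7: A_seq=257 A_ack=7375 B_seq=7375 B_ack=257

Answer: 257 7375 7375 257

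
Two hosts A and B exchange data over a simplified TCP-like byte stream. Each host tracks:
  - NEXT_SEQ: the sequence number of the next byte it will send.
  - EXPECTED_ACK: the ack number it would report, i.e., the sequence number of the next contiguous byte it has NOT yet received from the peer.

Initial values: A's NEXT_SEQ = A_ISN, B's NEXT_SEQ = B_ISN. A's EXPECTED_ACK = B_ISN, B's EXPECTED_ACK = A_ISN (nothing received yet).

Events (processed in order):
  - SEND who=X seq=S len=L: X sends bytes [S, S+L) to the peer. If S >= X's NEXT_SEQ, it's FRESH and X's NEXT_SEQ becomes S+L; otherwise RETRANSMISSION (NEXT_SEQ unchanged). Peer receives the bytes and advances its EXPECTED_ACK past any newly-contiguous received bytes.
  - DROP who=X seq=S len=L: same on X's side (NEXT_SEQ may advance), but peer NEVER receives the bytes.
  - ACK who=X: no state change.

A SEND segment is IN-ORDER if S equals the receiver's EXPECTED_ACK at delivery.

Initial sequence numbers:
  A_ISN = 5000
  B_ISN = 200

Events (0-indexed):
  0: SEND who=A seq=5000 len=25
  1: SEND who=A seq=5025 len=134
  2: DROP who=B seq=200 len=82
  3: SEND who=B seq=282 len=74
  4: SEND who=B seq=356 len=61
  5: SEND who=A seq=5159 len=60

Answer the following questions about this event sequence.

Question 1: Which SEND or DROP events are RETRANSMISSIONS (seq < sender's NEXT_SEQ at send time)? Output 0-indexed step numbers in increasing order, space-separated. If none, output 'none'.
Answer: none

Derivation:
Step 0: SEND seq=5000 -> fresh
Step 1: SEND seq=5025 -> fresh
Step 2: DROP seq=200 -> fresh
Step 3: SEND seq=282 -> fresh
Step 4: SEND seq=356 -> fresh
Step 5: SEND seq=5159 -> fresh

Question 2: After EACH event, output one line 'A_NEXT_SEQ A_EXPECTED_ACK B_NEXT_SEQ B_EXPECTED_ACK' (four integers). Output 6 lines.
5025 200 200 5025
5159 200 200 5159
5159 200 282 5159
5159 200 356 5159
5159 200 417 5159
5219 200 417 5219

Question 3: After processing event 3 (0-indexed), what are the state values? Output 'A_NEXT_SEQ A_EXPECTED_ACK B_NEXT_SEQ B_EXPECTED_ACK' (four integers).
After event 0: A_seq=5025 A_ack=200 B_seq=200 B_ack=5025
After event 1: A_seq=5159 A_ack=200 B_seq=200 B_ack=5159
After event 2: A_seq=5159 A_ack=200 B_seq=282 B_ack=5159
After event 3: A_seq=5159 A_ack=200 B_seq=356 B_ack=5159

5159 200 356 5159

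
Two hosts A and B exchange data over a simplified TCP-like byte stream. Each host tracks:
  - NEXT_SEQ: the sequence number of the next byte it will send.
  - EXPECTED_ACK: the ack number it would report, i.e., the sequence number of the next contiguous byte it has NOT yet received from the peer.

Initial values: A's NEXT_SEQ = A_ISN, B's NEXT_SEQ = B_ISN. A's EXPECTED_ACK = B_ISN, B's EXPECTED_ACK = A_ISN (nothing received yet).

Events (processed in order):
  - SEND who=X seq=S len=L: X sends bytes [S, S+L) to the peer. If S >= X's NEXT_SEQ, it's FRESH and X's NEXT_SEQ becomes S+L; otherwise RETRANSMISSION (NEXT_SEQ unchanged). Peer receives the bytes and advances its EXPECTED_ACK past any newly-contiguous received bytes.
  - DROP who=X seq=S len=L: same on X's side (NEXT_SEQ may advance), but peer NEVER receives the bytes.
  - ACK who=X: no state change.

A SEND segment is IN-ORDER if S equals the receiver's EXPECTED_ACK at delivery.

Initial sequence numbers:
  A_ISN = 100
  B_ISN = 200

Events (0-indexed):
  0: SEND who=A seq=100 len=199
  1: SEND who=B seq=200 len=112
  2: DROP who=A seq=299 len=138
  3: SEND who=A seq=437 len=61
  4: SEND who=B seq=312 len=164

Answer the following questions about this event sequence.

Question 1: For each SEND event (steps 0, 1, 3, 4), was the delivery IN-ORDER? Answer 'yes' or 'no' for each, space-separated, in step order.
Step 0: SEND seq=100 -> in-order
Step 1: SEND seq=200 -> in-order
Step 3: SEND seq=437 -> out-of-order
Step 4: SEND seq=312 -> in-order

Answer: yes yes no yes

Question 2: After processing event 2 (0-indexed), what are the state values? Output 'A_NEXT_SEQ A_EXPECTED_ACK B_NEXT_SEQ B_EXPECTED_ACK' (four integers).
After event 0: A_seq=299 A_ack=200 B_seq=200 B_ack=299
After event 1: A_seq=299 A_ack=312 B_seq=312 B_ack=299
After event 2: A_seq=437 A_ack=312 B_seq=312 B_ack=299

437 312 312 299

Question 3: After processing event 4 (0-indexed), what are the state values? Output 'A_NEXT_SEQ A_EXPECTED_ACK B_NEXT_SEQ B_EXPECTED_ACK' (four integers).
After event 0: A_seq=299 A_ack=200 B_seq=200 B_ack=299
After event 1: A_seq=299 A_ack=312 B_seq=312 B_ack=299
After event 2: A_seq=437 A_ack=312 B_seq=312 B_ack=299
After event 3: A_seq=498 A_ack=312 B_seq=312 B_ack=299
After event 4: A_seq=498 A_ack=476 B_seq=476 B_ack=299

498 476 476 299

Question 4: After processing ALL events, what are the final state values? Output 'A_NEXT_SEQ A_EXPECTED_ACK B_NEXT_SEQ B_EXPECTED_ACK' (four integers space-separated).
Answer: 498 476 476 299

Derivation:
After event 0: A_seq=299 A_ack=200 B_seq=200 B_ack=299
After event 1: A_seq=299 A_ack=312 B_seq=312 B_ack=299
After event 2: A_seq=437 A_ack=312 B_seq=312 B_ack=299
After event 3: A_seq=498 A_ack=312 B_seq=312 B_ack=299
After event 4: A_seq=498 A_ack=476 B_seq=476 B_ack=299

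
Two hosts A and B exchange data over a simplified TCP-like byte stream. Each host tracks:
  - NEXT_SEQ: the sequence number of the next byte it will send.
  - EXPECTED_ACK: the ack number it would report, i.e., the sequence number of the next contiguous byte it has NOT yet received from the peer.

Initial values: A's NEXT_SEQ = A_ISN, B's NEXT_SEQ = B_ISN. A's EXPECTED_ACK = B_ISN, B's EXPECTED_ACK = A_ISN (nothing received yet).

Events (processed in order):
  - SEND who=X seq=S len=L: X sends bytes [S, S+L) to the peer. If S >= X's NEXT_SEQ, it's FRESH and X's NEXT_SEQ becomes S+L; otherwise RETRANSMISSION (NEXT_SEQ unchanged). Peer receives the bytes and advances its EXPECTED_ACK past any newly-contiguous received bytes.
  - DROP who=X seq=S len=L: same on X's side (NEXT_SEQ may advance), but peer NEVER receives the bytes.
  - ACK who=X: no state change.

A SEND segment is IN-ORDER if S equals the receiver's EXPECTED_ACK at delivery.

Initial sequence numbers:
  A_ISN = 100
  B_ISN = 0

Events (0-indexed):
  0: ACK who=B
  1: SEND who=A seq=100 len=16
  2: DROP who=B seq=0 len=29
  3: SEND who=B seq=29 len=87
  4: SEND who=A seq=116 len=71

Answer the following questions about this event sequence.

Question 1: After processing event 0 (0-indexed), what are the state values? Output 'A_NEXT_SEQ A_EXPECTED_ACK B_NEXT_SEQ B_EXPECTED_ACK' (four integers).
After event 0: A_seq=100 A_ack=0 B_seq=0 B_ack=100

100 0 0 100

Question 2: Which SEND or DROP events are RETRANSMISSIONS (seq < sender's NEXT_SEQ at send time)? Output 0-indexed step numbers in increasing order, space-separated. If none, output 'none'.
Step 1: SEND seq=100 -> fresh
Step 2: DROP seq=0 -> fresh
Step 3: SEND seq=29 -> fresh
Step 4: SEND seq=116 -> fresh

Answer: none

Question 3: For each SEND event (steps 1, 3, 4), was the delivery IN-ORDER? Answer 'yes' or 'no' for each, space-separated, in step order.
Step 1: SEND seq=100 -> in-order
Step 3: SEND seq=29 -> out-of-order
Step 4: SEND seq=116 -> in-order

Answer: yes no yes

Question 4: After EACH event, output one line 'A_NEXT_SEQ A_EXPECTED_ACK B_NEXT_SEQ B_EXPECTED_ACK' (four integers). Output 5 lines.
100 0 0 100
116 0 0 116
116 0 29 116
116 0 116 116
187 0 116 187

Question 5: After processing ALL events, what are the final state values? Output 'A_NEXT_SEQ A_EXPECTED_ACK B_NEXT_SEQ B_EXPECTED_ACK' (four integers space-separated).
After event 0: A_seq=100 A_ack=0 B_seq=0 B_ack=100
After event 1: A_seq=116 A_ack=0 B_seq=0 B_ack=116
After event 2: A_seq=116 A_ack=0 B_seq=29 B_ack=116
After event 3: A_seq=116 A_ack=0 B_seq=116 B_ack=116
After event 4: A_seq=187 A_ack=0 B_seq=116 B_ack=187

Answer: 187 0 116 187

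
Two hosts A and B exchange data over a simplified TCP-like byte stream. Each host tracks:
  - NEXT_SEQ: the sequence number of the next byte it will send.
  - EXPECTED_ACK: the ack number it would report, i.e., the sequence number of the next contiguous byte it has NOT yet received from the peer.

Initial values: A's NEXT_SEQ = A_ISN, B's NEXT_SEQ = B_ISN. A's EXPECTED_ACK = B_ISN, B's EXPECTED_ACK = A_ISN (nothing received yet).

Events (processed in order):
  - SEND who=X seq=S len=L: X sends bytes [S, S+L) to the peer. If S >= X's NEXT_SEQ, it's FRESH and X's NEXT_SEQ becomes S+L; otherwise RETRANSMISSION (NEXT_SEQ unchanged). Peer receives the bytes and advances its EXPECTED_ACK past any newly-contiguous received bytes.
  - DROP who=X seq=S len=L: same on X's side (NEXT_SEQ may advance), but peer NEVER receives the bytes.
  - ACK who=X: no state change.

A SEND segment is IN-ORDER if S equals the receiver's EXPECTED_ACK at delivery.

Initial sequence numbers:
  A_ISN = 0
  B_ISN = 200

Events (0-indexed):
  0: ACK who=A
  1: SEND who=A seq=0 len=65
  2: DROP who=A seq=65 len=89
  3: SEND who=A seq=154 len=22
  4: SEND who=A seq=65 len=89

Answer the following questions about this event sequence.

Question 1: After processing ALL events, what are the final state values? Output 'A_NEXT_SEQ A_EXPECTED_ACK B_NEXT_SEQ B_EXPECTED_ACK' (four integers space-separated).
Answer: 176 200 200 176

Derivation:
After event 0: A_seq=0 A_ack=200 B_seq=200 B_ack=0
After event 1: A_seq=65 A_ack=200 B_seq=200 B_ack=65
After event 2: A_seq=154 A_ack=200 B_seq=200 B_ack=65
After event 3: A_seq=176 A_ack=200 B_seq=200 B_ack=65
After event 4: A_seq=176 A_ack=200 B_seq=200 B_ack=176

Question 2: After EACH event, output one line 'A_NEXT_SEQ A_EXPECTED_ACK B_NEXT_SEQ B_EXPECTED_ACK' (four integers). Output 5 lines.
0 200 200 0
65 200 200 65
154 200 200 65
176 200 200 65
176 200 200 176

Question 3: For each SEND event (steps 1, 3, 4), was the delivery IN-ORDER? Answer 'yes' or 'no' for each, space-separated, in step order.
Step 1: SEND seq=0 -> in-order
Step 3: SEND seq=154 -> out-of-order
Step 4: SEND seq=65 -> in-order

Answer: yes no yes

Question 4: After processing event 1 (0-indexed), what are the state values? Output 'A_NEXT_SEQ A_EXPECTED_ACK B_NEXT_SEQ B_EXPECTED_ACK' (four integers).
After event 0: A_seq=0 A_ack=200 B_seq=200 B_ack=0
After event 1: A_seq=65 A_ack=200 B_seq=200 B_ack=65

65 200 200 65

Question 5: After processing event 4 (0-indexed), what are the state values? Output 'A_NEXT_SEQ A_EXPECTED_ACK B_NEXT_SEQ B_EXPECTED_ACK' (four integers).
After event 0: A_seq=0 A_ack=200 B_seq=200 B_ack=0
After event 1: A_seq=65 A_ack=200 B_seq=200 B_ack=65
After event 2: A_seq=154 A_ack=200 B_seq=200 B_ack=65
After event 3: A_seq=176 A_ack=200 B_seq=200 B_ack=65
After event 4: A_seq=176 A_ack=200 B_seq=200 B_ack=176

176 200 200 176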